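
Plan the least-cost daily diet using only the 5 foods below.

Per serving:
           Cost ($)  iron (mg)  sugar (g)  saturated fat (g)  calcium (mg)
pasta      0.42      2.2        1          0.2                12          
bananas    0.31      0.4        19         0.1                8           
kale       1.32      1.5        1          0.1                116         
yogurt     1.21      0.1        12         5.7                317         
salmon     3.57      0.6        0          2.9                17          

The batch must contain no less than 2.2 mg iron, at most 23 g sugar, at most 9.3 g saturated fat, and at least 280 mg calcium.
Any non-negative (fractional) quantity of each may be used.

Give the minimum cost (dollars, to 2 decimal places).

$1.43

This is a linear program. Let x1 = servings of pasta, x2 = servings of bananas, x3 = servings of kale, x4 = servings of yogurt, x5 = servings of salmon.
min 0.42x1 + 0.31x2 + 1.32x3 + 1.21x4 + 3.57x5 s.t.:
  2.2x1 + 0.4x2 + 1.5x3 + 0.1x4 + 0.6x5 ≥ 2.2   (iron)
  1x1 + 19x2 + 1x3 + 12x4 ≤ 23   (sugar)
  0.2x1 + 0.1x2 + 0.1x3 + 5.7x4 + 2.9x5 ≤ 9.3   (saturated fat)
  12x1 + 8x2 + 116x3 + 317x4 + 17x5 ≥ 280   (calcium)
  x1, x2, x3, x4, x5 ≥ 0.
The minimum-cost mix takes nothing from bananas, kale, salmon — only pasta, yogurt. Binding constraints: iron and calcium.
That vertex is x1 = 0.9615, x4 = 0.8469.
Objective = 0.42·0.9615 + 1.21·0.8469 = 1.4286.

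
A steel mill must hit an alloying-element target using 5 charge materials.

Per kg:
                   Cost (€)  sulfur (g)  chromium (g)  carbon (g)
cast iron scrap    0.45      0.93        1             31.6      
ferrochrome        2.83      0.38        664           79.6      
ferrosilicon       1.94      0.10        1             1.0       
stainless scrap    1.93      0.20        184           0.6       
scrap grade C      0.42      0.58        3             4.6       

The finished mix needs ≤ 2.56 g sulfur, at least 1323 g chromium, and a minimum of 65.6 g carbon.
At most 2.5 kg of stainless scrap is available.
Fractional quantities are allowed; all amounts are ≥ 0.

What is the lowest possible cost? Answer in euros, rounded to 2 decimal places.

€5.64

Let x1 = kg of cast iron scrap, x2 = kg of ferrochrome, x3 = kg of ferrosilicon, x4 = kg of stainless scrap, x5 = kg of scrap grade C.
Minimize 0.45x1 + 2.83x2 + 1.94x3 + 1.93x4 + 0.42x5 with:
  0.93x1 + 0.38x2 + 0.1x3 + 0.2x4 + 0.58x5 ≤ 2.56   (sulfur)
  1x1 + 664x2 + 1x3 + 184x4 + 3x5 ≥ 1323   (chromium)
  31.6x1 + 79.6x2 + 1x3 + 0.6x4 + 4.6x5 ≥ 65.6   (carbon)
  x4 ≤ 2.5
  x1, x2, x3, x4, x5 ≥ 0.
The minimum-cost mix takes nothing from cast iron scrap, ferrosilicon, stainless scrap, scrap grade C — only ferrochrome. The chromium requirement is met with equality.
Solving gives x2 = 1.992.
Total cost: 2.83·1.992 = 5.6374.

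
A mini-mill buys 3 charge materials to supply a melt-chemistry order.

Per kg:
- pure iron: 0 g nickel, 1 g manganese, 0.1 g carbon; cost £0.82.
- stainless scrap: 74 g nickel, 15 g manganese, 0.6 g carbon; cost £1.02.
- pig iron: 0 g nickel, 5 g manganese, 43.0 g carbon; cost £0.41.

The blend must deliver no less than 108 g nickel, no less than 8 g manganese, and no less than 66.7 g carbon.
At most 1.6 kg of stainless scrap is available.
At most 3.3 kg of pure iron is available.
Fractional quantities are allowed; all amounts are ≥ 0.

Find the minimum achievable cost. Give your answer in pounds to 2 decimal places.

Set it up as a linear program. Let x1 = kg of pure iron, x2 = kg of stainless scrap, x3 = kg of pig iron.
Minimize 0.82x1 + 1.02x2 + 0.41x3 with:
  74x2 ≥ 108   (nickel)
  1x1 + 15x2 + 5x3 ≥ 8   (manganese)
  0.1x1 + 0.6x2 + 43x3 ≥ 66.7   (carbon)
  x2 ≤ 1.6
  x1 ≤ 3.3
  x1, x2, x3 ≥ 0.
The optimal basis is {stainless scrap, pig iron}; pure iron drops out. The nickel and carbon requirements are met with equality.
That vertex is x2 = 1.459, x3 = 1.531.
Cost = 1.02·1.459 + 0.41·1.531 = 2.1159.

£2.12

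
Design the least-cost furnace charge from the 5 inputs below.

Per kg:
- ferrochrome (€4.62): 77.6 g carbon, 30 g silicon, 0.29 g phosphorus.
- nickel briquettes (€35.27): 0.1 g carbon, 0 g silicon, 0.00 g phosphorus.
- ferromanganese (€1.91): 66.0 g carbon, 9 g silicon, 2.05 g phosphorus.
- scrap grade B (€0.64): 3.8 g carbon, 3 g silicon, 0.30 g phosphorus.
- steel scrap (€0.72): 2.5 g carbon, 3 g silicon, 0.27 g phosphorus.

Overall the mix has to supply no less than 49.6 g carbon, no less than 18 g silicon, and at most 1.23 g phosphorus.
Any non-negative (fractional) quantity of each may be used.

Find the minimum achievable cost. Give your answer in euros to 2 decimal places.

This is a linear program. Let x1 = kg of ferrochrome, x2 = kg of nickel briquettes, x3 = kg of ferromanganese, x4 = kg of scrap grade B, x5 = kg of steel scrap.
Minimize 4.62x1 + 35.27x2 + 1.91x3 + 0.64x4 + 0.72x5 s.t.:
  77.6x1 + 0.1x2 + 66x3 + 3.8x4 + 2.5x5 ≥ 49.6   (carbon)
  30x1 + 9x3 + 3x4 + 3x5 ≥ 18   (silicon)
  0.29x1 + 2.05x3 + 0.3x4 + 0.27x5 ≤ 1.23   (phosphorus)
  x1, x2, x3, x4, x5 ≥ 0.
The minimum-cost mix takes nothing from nickel briquettes, scrap grade B, steel scrap — only ferrochrome, ferromanganese. There the carbon and silicon constraints are tight.
So ferrochrome = 0.5787 kg, ferromanganese = 0.07116 kg.
Objective = 4.62·0.5787 + 1.91·0.07116 = 2.8095.

€2.81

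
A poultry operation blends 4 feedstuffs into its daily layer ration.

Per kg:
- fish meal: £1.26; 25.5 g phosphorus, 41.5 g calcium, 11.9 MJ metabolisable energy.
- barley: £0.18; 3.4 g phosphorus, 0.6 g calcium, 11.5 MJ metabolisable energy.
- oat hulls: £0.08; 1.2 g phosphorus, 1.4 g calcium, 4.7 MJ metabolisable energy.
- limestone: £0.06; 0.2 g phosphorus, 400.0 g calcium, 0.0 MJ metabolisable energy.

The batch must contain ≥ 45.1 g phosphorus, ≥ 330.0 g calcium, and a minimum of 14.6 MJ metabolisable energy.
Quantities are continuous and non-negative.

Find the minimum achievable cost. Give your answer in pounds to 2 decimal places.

£2.26

Treat it as an LP. Let x1 = kg of fish meal, x2 = kg of barley, x3 = kg of oat hulls, x4 = kg of limestone.
Minimize 1.26x1 + 0.18x2 + 0.08x3 + 0.06x4 with:
  25.5x1 + 3.4x2 + 1.2x3 + 0.2x4 ≥ 45.1   (phosphorus)
  41.5x1 + 0.6x2 + 1.4x3 + 400x4 ≥ 330   (calcium)
  11.9x1 + 11.5x2 + 4.7x3 ≥ 14.6   (metabolisable energy)
  x1, x2, x3, x4 ≥ 0.
The cheapest feasible vertex uses only fish meal, limestone; barley, oat hulls are not used. Binding constraints: phosphorus and calcium.
So fish meal = 1.764 kg, limestone = 0.642 kg.
Objective = 1.26·1.764 + 0.06·0.642 = 2.2612.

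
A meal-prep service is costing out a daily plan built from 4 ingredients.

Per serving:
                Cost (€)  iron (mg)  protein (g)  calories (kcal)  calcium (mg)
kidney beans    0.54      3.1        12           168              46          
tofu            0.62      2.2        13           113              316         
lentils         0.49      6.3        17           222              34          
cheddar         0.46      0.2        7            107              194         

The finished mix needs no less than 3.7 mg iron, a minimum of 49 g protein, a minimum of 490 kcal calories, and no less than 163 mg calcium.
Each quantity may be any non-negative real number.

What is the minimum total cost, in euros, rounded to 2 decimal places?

Let x1 = servings of kidney beans, x2 = servings of tofu, x3 = servings of lentils, x4 = servings of cheddar.
Minimise 0.54x1 + 0.62x2 + 0.49x3 + 0.46x4 s.t.:
  3.1x1 + 2.2x2 + 6.3x3 + 0.2x4 ≥ 3.7   (iron)
  12x1 + 13x2 + 17x3 + 7x4 ≥ 49   (protein)
  168x1 + 113x2 + 222x3 + 107x4 ≥ 490   (calories)
  46x1 + 316x2 + 34x3 + 194x4 ≥ 163   (calcium)
  x1, x2, x3, x4 ≥ 0.
The optimal basis is {tofu, lentils}; kidney beans, cheddar drop out. Binding constraints: protein and calcium.
Optimal quantities: tofu = 0.2241 servings, lentils = 2.711 servings.
Hence cost = 0.62·0.2241 + 0.49·2.711 = €1.4673.

€1.47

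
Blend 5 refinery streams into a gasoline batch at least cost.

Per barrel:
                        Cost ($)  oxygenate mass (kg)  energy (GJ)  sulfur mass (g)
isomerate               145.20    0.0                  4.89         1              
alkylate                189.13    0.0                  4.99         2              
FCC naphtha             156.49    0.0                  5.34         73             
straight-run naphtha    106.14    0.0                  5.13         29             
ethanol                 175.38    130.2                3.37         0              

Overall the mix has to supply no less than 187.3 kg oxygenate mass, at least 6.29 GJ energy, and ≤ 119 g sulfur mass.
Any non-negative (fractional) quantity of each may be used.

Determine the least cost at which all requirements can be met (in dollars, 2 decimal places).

$282.13

Let x1 = barrels of isomerate, x2 = barrels of alkylate, x3 = barrels of FCC naphtha, x4 = barrels of straight-run naphtha, x5 = barrels of ethanol.
min 145.2x1 + 189.13x2 + 156.49x3 + 106.14x4 + 175.38x5 s.t.:
  130.2x5 ≥ 187.3   (oxygenate mass)
  4.89x1 + 4.99x2 + 5.34x3 + 5.13x4 + 3.37x5 ≥ 6.29   (energy)
  1x1 + 2x2 + 73x3 + 29x4 ≤ 119   (sulfur mass)
  x1, x2, x3, x4, x5 ≥ 0.
At the optimum only straight-run naphtha, ethanol are positive (isomerate, alkylate, FCC naphtha = 0). Binding constraints: oxygenate mass and energy.
Optimal quantities: straight-run naphtha = 0.281104 barrels, ethanol = 1.43856 barrels.
Total cost: 106.14·0.281104 + 175.38·1.43856 = 282.1310.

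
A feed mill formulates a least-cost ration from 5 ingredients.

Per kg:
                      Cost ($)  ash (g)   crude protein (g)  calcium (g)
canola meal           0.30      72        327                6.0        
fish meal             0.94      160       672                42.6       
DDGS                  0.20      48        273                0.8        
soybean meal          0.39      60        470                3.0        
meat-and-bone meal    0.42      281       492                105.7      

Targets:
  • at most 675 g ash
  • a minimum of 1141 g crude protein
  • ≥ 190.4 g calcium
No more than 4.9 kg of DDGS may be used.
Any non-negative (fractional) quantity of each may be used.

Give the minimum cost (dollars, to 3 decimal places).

$0.943

Let x1 = kg of canola meal, x2 = kg of fish meal, x3 = kg of DDGS, x4 = kg of soybean meal, x5 = kg of meat-and-bone meal.
Minimise 0.3x1 + 0.94x2 + 0.2x3 + 0.39x4 + 0.42x5 s.t.:
  72x1 + 160x2 + 48x3 + 60x4 + 281x5 ≤ 675   (ash)
  327x1 + 672x2 + 273x3 + 470x4 + 492x5 ≥ 1141   (crude protein)
  6x1 + 42.6x2 + 0.8x3 + 3x4 + 105.7x5 ≥ 190.4   (calcium)
  x3 ≤ 4.9
  x1, x2, x3, x4, x5 ≥ 0.
The cheapest feasible vertex uses only DDGS, meat-and-bone meal; canola meal, fish meal, soybean meal are not used. There the crude protein and calcium constraints are tight.
Solving gives x3 = 0.946, x5 = 1.794.
Objective = 0.2·0.946 + 0.42·1.794 = 0.94268.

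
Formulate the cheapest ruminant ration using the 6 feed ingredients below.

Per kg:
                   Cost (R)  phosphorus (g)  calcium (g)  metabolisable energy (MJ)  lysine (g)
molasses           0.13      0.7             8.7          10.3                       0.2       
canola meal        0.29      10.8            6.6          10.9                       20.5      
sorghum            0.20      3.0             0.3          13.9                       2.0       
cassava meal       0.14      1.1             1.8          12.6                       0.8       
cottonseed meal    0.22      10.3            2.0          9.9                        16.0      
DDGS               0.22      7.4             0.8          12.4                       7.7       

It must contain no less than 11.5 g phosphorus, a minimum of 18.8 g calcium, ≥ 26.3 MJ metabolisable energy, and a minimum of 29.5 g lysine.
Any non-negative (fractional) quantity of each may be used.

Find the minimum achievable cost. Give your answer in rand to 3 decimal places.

This is a linear program. Let x1 = kg of molasses, x2 = kg of canola meal, x3 = kg of sorghum, x4 = kg of cassava meal, x5 = kg of cottonseed meal, x6 = kg of DDGS.
Minimise 0.13x1 + 0.29x2 + 0.2x3 + 0.14x4 + 0.22x5 + 0.22x6 s.t.:
  0.7x1 + 10.8x2 + 3x3 + 1.1x4 + 10.3x5 + 7.4x6 ≥ 11.5   (phosphorus)
  8.7x1 + 6.6x2 + 0.3x3 + 1.8x4 + 2x5 + 0.8x6 ≥ 18.8   (calcium)
  10.3x1 + 10.9x2 + 13.9x3 + 12.6x4 + 9.9x5 + 12.4x6 ≥ 26.3   (metabolisable energy)
  0.2x1 + 20.5x2 + 2x3 + 0.8x4 + 16x5 + 7.7x6 ≥ 29.5   (lysine)
  x1, x2, x3, x4, x5, x6 ≥ 0.
The cheapest feasible vertex uses only molasses, canola meal; sorghum, cassava meal, cottonseed meal, DDGS are not used. The calcium and lysine requirements are met with equality.
Solving gives x1 = 1.077, x2 = 1.429.
Hence cost = 0.13·1.077 + 0.29·1.429 = R0.55442.

R0.554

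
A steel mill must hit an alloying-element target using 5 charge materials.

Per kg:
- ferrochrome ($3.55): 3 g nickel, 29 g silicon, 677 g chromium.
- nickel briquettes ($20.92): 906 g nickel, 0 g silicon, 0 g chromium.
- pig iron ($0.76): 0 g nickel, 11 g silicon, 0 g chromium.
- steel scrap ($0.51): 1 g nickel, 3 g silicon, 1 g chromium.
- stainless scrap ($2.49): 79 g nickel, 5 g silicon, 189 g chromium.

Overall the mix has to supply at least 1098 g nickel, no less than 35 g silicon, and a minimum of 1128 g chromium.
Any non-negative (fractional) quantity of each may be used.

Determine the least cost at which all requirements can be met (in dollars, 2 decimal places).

$29.68

Set it up as a linear program. Let x1 = kg of ferrochrome, x2 = kg of nickel briquettes, x3 = kg of pig iron, x4 = kg of steel scrap, x5 = kg of stainless scrap.
Minimize 3.55x1 + 20.92x2 + 0.76x3 + 0.51x4 + 2.49x5 with:
  3x1 + 906x2 + 1x4 + 79x5 ≥ 1098   (nickel)
  29x1 + 11x3 + 3x4 + 5x5 ≥ 35   (silicon)
  677x1 + 1x4 + 189x5 ≥ 1128   (chromium)
  x1, x2, x3, x4, x5 ≥ 0.
The cheapest feasible vertex uses only nickel briquettes, pig iron, stainless scrap; ferrochrome, steel scrap are not used. The nickel, silicon, chromium requirements are met with equality.
That vertex is x2 = 0.6915, x3 = 0.469, x5 = 5.968.
Total cost: 20.92·0.6915 + 0.76·0.469 + 2.49·5.968 = 29.6829.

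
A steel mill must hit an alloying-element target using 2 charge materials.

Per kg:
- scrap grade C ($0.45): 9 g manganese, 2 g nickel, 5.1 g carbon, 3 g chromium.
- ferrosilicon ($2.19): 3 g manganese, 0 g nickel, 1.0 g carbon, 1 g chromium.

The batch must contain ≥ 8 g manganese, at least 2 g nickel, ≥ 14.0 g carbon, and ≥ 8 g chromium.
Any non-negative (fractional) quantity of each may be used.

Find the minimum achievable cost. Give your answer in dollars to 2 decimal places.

Let x1 = kg of scrap grade C, x2 = kg of ferrosilicon.
min 0.45x1 + 2.19x2 with:
  9x1 + 3x2 ≥ 8   (manganese)
  2x1 ≥ 2   (nickel)
  5.1x1 + 1x2 ≥ 14   (carbon)
  3x1 + 1x2 ≥ 8   (chromium)
  x1, x2 ≥ 0.
The optimal basis is {scrap grade C}; ferrosilicon drops out. The carbon requirement is met with equality.
Optimal quantities: scrap grade C = 2.745 kg.
Hence cost = 0.45·2.745 = $1.2353.

$1.24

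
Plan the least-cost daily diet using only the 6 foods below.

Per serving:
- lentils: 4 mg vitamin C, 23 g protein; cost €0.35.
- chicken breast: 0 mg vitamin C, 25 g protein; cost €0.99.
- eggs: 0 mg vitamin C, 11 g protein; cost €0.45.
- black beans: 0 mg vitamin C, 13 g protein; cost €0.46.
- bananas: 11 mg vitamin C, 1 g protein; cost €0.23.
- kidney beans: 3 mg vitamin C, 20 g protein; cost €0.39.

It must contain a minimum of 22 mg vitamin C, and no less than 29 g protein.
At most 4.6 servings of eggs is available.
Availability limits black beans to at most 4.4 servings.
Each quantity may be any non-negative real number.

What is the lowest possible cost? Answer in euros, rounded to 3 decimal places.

Let x1 = servings of lentils, x2 = servings of chicken breast, x3 = servings of eggs, x4 = servings of black beans, x5 = servings of bananas, x6 = servings of kidney beans.
Minimize 0.35x1 + 0.99x2 + 0.45x3 + 0.46x4 + 0.23x5 + 0.39x6 s.t.:
  4x1 + 11x5 + 3x6 ≥ 22   (vitamin C)
  23x1 + 25x2 + 11x3 + 13x4 + 1x5 + 20x6 ≥ 29   (protein)
  x3 ≤ 4.6
  x4 ≤ 4.4
  x1, x2, x3, x4, x5, x6 ≥ 0.
The optimal basis is {lentils, bananas}; chicken breast, eggs, black beans, kidney beans drop out. Binding constraints: vitamin C and protein.
Solving gives x1 = 1.193, x5 = 1.566.
Hence cost = 0.35·1.193 + 0.23·1.566 = €0.77773.

€0.778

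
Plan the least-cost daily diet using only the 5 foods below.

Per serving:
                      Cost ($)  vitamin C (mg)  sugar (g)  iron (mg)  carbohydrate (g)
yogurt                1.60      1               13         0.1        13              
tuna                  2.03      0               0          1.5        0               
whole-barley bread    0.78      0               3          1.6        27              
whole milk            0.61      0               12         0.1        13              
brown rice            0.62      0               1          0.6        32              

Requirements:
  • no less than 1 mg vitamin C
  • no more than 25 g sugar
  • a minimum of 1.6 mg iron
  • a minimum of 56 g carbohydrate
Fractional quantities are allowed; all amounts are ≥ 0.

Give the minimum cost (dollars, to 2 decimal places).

Let x1 = servings of yogurt, x2 = servings of tuna, x3 = servings of whole-barley bread, x4 = servings of whole milk, x5 = servings of brown rice.
Minimise 1.6x1 + 2.03x2 + 0.78x3 + 0.61x4 + 0.62x5 s.t.:
  1x1 ≥ 1   (vitamin C)
  13x1 + 3x3 + 12x4 + 1x5 ≤ 25   (sugar)
  0.1x1 + 1.5x2 + 1.6x3 + 0.1x4 + 0.6x5 ≥ 1.6   (iron)
  13x1 + 27x3 + 13x4 + 32x5 ≥ 56   (carbohydrate)
  x1, x2, x3, x4, x5 ≥ 0.
The cheapest feasible vertex uses only yogurt, whole-barley bread, brown rice; tuna, whole milk are not used. Binding constraints: vitamin C, iron, carbohydrate.
That vertex is x1 = 1, x3 = 0.6343, x5 = 0.8086.
Objective = 1.6·1 + 0.78·0.6343 + 0.62·0.8086 = 2.5961.

$2.60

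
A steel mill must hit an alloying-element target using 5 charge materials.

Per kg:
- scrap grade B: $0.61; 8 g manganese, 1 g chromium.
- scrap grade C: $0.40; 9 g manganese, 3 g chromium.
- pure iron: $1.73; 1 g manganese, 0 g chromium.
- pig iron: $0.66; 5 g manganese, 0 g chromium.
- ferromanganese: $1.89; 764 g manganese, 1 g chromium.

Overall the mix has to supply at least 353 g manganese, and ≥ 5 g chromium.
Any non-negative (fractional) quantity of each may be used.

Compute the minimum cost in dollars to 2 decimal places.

Let x1 = kg of scrap grade B, x2 = kg of scrap grade C, x3 = kg of pure iron, x4 = kg of pig iron, x5 = kg of ferromanganese.
Minimise 0.61x1 + 0.4x2 + 1.73x3 + 0.66x4 + 1.89x5 s.t.:
  8x1 + 9x2 + 1x3 + 5x4 + 764x5 ≥ 353   (manganese)
  1x1 + 3x2 + 1x5 ≥ 5   (chromium)
  x1, x2, x3, x4, x5 ≥ 0.
The cheapest feasible vertex uses only scrap grade C, ferromanganese; scrap grade B, pure iron, pig iron are not used. The manganese and chromium requirements are met with equality.
That vertex is x2 = 1.519, x5 = 0.4442.
Total cost: 0.4·1.519 + 1.89·0.4442 = 1.4471.

$1.45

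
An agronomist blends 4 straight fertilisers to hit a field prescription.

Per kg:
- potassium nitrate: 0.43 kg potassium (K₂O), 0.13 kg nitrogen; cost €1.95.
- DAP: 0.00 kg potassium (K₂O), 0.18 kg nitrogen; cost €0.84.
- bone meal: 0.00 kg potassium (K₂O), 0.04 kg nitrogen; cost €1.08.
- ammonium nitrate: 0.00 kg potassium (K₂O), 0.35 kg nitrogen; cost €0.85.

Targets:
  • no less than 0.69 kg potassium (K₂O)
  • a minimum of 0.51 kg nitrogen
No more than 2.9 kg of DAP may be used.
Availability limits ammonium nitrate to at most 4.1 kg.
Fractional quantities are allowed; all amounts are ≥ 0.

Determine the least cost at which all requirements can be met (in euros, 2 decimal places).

Let x1 = kg of potassium nitrate, x2 = kg of DAP, x3 = kg of bone meal, x4 = kg of ammonium nitrate.
Minimise 1.95x1 + 0.84x2 + 1.08x3 + 0.85x4 s.t.:
  0.43x1 ≥ 0.69   (potassium (K₂O))
  0.13x1 + 0.18x2 + 0.04x3 + 0.35x4 ≥ 0.51   (nitrogen)
  x2 ≤ 2.9
  x4 ≤ 4.1
  x1, x2, x3, x4 ≥ 0.
The cheapest feasible vertex uses only potassium nitrate, ammonium nitrate; DAP, bone meal are not used. Binding constraints: potassium (K₂O) and nitrogen.
Solving gives x1 = 1.605, x4 = 0.8611.
Cost = 1.95·1.605 + 0.85·0.8611 = 3.8617.

€3.86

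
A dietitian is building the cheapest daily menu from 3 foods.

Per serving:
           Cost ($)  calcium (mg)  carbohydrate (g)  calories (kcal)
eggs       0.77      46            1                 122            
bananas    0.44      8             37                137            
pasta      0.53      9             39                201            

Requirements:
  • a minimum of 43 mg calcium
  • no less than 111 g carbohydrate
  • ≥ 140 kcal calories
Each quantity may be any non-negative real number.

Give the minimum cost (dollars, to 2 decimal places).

Let x1 = servings of eggs, x2 = servings of bananas, x3 = servings of pasta.
Minimize 0.77x1 + 0.44x2 + 0.53x3 s.t.:
  46x1 + 8x2 + 9x3 ≥ 43   (calcium)
  1x1 + 37x2 + 39x3 ≥ 111   (carbohydrate)
  122x1 + 137x2 + 201x3 ≥ 140   (calories)
  x1, x2, x3 ≥ 0.
The minimum-cost mix takes nothing from pasta — only eggs, bananas. The calcium and carbohydrate requirements are met with equality.
Optimal quantities: eggs = 0.415 servings, bananas = 2.989 servings.
Objective = 0.77·0.415 + 0.44·2.989 = 1.6347.

$1.63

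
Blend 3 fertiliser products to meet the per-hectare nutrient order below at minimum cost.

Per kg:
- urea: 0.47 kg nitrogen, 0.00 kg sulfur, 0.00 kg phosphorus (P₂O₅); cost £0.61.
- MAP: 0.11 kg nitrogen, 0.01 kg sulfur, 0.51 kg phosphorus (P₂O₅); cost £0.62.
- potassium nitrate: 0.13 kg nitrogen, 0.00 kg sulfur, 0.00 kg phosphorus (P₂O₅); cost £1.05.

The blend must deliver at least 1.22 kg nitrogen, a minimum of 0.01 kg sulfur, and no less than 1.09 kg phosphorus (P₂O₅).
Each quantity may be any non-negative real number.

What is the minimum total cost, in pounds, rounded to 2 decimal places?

£2.60

Let x1 = kg of urea, x2 = kg of MAP, x3 = kg of potassium nitrate.
min 0.61x1 + 0.62x2 + 1.05x3 subject to:
  0.47x1 + 0.11x2 + 0.13x3 ≥ 1.22   (nitrogen)
  0.01x2 ≥ 0.01   (sulfur)
  0.51x2 ≥ 1.09   (phosphorus (P₂O₅))
  x1, x2, x3 ≥ 0.
The optimal basis is {urea, MAP}; potassium nitrate drops out. The nitrogen and phosphorus (P₂O₅) requirements are met with equality.
So urea = 2.096 kg, MAP = 2.137 kg.
Total cost: 0.61·2.096 + 0.62·2.137 = 2.6035.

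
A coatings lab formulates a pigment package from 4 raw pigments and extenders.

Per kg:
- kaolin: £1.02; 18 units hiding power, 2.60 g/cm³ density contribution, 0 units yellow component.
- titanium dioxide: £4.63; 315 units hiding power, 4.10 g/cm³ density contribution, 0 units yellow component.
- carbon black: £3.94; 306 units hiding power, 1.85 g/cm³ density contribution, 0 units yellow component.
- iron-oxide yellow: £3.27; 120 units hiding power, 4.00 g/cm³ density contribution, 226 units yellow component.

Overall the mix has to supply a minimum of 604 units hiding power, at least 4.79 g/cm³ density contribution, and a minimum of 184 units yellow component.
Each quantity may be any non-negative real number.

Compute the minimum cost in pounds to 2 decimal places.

£9.18

Let x1 = kg of kaolin, x2 = kg of titanium dioxide, x3 = kg of carbon black, x4 = kg of iron-oxide yellow.
min 1.02x1 + 4.63x2 + 3.94x3 + 3.27x4 s.t.:
  18x1 + 315x2 + 306x3 + 120x4 ≥ 604   (hiding power)
  2.6x1 + 4.1x2 + 1.85x3 + 4x4 ≥ 4.79   (density contribution)
  226x4 ≥ 184   (yellow component)
  x1, x2, x3, x4 ≥ 0.
The cheapest feasible vertex uses only carbon black, iron-oxide yellow; kaolin, titanium dioxide are not used. The hiding power and yellow component requirements are met with equality.
Solving gives x3 = 1.655, x4 = 0.8142.
Objective = 3.94·1.655 + 3.27·0.8142 = 9.1831.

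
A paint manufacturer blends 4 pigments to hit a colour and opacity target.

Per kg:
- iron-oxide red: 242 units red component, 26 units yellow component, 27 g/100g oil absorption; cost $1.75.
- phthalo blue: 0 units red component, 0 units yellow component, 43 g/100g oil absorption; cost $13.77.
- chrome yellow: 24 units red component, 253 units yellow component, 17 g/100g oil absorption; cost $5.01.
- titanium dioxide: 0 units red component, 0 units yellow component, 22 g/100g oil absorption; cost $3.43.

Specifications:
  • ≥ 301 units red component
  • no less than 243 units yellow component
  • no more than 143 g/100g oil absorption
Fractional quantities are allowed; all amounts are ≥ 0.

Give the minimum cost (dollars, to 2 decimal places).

$6.25

This is a linear program. Let x1 = kg of iron-oxide red, x2 = kg of phthalo blue, x3 = kg of chrome yellow, x4 = kg of titanium dioxide.
Minimise 1.75x1 + 13.77x2 + 5.01x3 + 3.43x4 s.t.:
  242x1 + 24x3 ≥ 301   (red component)
  26x1 + 253x3 ≥ 243   (yellow component)
  27x1 + 43x2 + 17x3 + 22x4 ≤ 143   (oil absorption)
  x1, x2, x3, x4 ≥ 0.
At the optimum only iron-oxide red, chrome yellow are positive (phthalo blue, titanium dioxide = 0). Binding constraints: red component and yellow component.
So iron-oxide red = 1.1604 kg, chrome yellow = 0.84123 kg.
Hence cost = 1.75·1.1604 + 5.01·0.84123 = $6.2453.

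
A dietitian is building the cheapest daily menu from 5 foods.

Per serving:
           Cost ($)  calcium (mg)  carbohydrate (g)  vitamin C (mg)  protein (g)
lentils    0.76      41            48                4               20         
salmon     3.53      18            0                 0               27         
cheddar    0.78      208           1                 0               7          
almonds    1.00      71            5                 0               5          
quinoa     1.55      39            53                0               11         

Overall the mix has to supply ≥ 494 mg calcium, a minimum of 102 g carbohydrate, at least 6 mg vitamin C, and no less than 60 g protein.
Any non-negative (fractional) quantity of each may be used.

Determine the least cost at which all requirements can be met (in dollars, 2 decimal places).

$3.26

Set it up as a linear program. Let x1 = servings of lentils, x2 = servings of salmon, x3 = servings of cheddar, x4 = servings of almonds, x5 = servings of quinoa.
Minimise 0.76x1 + 3.53x2 + 0.78x3 + 1x4 + 1.55x5 with:
  41x1 + 18x2 + 208x3 + 71x4 + 39x5 ≥ 494   (calcium)
  48x1 + 1x3 + 5x4 + 53x5 ≥ 102   (carbohydrate)
  4x1 ≥ 6   (vitamin C)
  20x1 + 27x2 + 7x3 + 5x4 + 11x5 ≥ 60   (protein)
  x1, x2, x3, x4, x5 ≥ 0.
At the optimum only lentils, cheddar are positive (salmon, almonds, quinoa = 0). Binding constraints: calcium and protein.
That vertex is x1 = 2.329, x3 = 1.916.
Objective = 0.76·2.329 + 0.78·1.916 = 3.2645.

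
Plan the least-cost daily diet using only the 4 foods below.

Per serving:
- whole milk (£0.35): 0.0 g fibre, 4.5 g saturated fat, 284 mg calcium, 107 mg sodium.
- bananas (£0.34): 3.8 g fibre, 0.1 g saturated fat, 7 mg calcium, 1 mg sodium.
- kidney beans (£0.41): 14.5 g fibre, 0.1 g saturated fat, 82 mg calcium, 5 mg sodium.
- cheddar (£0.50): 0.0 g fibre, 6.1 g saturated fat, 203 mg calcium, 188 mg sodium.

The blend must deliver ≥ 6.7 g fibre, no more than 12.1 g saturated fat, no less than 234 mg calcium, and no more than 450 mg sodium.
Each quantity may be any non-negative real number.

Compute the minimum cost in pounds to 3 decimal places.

Let x1 = servings of whole milk, x2 = servings of bananas, x3 = servings of kidney beans, x4 = servings of cheddar.
Minimize 0.35x1 + 0.34x2 + 0.41x3 + 0.5x4 with:
  3.8x2 + 14.5x3 ≥ 6.7   (fibre)
  4.5x1 + 0.1x2 + 0.1x3 + 6.1x4 ≤ 12.1   (saturated fat)
  284x1 + 7x2 + 82x3 + 203x4 ≥ 234   (calcium)
  107x1 + 1x2 + 5x3 + 188x4 ≤ 450   (sodium)
  x1, x2, x3, x4 ≥ 0.
The optimal basis is {whole milk, kidney beans}; bananas, cheddar drop out. The fibre and calcium requirements are met with equality.
Solving gives x1 = 0.6905, x3 = 0.4621.
Hence cost = 0.35·0.6905 + 0.41·0.4621 = £0.43114.

£0.431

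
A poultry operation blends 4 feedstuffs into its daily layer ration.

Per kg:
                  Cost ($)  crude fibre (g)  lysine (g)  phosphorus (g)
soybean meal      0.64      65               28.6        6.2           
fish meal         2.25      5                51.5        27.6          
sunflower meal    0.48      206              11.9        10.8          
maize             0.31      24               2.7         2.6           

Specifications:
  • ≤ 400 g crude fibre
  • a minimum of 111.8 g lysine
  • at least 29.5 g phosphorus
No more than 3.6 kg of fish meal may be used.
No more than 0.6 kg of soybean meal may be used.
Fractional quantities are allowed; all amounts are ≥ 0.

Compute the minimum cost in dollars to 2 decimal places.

$4.45

This is a linear program. Let x1 = kg of soybean meal, x2 = kg of fish meal, x3 = kg of sunflower meal, x4 = kg of maize.
Minimize 0.64x1 + 2.25x2 + 0.48x3 + 0.31x4 s.t.:
  65x1 + 5x2 + 206x3 + 24x4 ≤ 400   (crude fibre)
  28.6x1 + 51.5x2 + 11.9x3 + 2.7x4 ≥ 111.8   (lysine)
  6.2x1 + 27.6x2 + 10.8x3 + 2.6x4 ≥ 29.5   (phosphorus)
  x2 ≤ 3.6
  x1 ≤ 0.6
  x1, x2, x3, x4 ≥ 0.
The cheapest feasible vertex uses only soybean meal, fish meal, sunflower meal; maize is not used. Binding constraints: crude fibre, lysine, the soybean meal cap.
Optimal quantities: soybean meal = 0.6 kg, fish meal = 1.441 kg, sunflower meal = 1.717 kg.
Total cost: 0.64·0.6 + 2.25·1.441 + 0.48·1.717 = 4.4504.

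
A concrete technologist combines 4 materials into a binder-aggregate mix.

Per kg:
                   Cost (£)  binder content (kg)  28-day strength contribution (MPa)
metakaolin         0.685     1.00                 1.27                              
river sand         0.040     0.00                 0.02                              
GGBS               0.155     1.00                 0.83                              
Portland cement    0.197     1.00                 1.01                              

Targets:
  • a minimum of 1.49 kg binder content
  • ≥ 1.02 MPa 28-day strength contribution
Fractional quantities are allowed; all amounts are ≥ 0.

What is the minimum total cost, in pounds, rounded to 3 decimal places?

£0.231

Let x1 = kg of metakaolin, x2 = kg of river sand, x3 = kg of GGBS, x4 = kg of Portland cement.
Minimize 0.685x1 + 0.04x2 + 0.155x3 + 0.197x4 with:
  1x1 + 1x3 + 1x4 ≥ 1.49   (binder content)
  1.27x1 + 0.02x2 + 0.83x3 + 1.01x4 ≥ 1.02   (28-day strength contribution)
  x1, x2, x3, x4 ≥ 0.
The optimal basis is {GGBS}; metakaolin, river sand, Portland cement drop out. Binding constraint: binder content.
So GGBS = 1.49 kg.
Hence cost = 0.155·1.49 = £0.23095.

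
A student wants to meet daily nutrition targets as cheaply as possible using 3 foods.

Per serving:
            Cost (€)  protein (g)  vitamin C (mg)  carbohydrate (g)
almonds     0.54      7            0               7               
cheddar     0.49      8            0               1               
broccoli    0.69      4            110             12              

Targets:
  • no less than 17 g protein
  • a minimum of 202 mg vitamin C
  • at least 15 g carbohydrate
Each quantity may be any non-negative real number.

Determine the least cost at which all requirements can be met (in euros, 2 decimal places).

Let x1 = servings of almonds, x2 = servings of cheddar, x3 = servings of broccoli.
Minimise 0.54x1 + 0.49x2 + 0.69x3 s.t.:
  7x1 + 8x2 + 4x3 ≥ 17   (protein)
  110x3 ≥ 202   (vitamin C)
  7x1 + 1x2 + 12x3 ≥ 15   (carbohydrate)
  x1, x2, x3 ≥ 0.
The optimal basis is {cheddar, broccoli}; almonds drops out. There the protein and vitamin C constraints are tight.
Optimal quantities: cheddar = 1.207 servings, broccoli = 1.836 servings.
Objective = 0.49·1.207 + 0.69·1.836 = 1.8583.

€1.86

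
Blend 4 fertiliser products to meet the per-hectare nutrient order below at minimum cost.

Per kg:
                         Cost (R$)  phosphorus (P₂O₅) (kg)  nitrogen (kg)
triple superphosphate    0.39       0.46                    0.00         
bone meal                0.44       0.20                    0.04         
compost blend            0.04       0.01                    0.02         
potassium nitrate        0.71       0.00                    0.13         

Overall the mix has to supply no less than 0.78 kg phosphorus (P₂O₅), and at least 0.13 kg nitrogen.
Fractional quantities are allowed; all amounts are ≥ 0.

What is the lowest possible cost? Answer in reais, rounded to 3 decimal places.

Treat it as an LP. Let x1 = kg of triple superphosphate, x2 = kg of bone meal, x3 = kg of compost blend, x4 = kg of potassium nitrate.
Minimise 0.39x1 + 0.44x2 + 0.04x3 + 0.71x4 s.t.:
  0.46x1 + 0.2x2 + 0.01x3 ≥ 0.78   (phosphorus (P₂O₅))
  0.04x2 + 0.02x3 + 0.13x4 ≥ 0.13   (nitrogen)
  x1, x2, x3, x4 ≥ 0.
The minimum-cost mix takes nothing from bone meal, potassium nitrate — only triple superphosphate, compost blend. There the phosphorus (P₂O₅) and nitrogen constraints are tight.
That vertex is x1 = 1.554, x3 = 6.5.
Cost = 0.39·1.554 + 0.04·6.5 = 0.86606.

R$0.866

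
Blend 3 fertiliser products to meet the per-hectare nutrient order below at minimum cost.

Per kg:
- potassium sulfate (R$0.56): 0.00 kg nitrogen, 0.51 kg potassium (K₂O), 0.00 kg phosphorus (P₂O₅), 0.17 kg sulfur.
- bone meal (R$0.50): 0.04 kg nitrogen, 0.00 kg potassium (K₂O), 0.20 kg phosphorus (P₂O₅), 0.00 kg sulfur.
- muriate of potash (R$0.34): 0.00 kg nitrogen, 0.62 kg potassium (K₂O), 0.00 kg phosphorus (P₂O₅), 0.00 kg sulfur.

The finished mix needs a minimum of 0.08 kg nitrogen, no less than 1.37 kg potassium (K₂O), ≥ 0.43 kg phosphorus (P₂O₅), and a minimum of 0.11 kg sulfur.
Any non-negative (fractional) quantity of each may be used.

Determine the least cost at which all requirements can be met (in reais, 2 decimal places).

R$2.01

This is a linear program. Let x1 = kg of potassium sulfate, x2 = kg of bone meal, x3 = kg of muriate of potash.
Minimise 0.56x1 + 0.5x2 + 0.34x3 s.t.:
  0.04x2 ≥ 0.08   (nitrogen)
  0.51x1 + 0.62x3 ≥ 1.37   (potassium (K₂O))
  0.2x2 ≥ 0.43   (phosphorus (P₂O₅))
  0.17x1 ≥ 0.11   (sulfur)
  x1, x2, x3 ≥ 0.
All 3 inputs are positive at the optimum. There the potassium (K₂O), phosphorus (P₂O₅), sulfur constraints are tight.
Solving gives x1 = 0.6471, x2 = 2.15, x3 = 1.677.
Objective = 0.56·0.6471 + 0.5·2.15 + 0.34·1.677 = 2.0076.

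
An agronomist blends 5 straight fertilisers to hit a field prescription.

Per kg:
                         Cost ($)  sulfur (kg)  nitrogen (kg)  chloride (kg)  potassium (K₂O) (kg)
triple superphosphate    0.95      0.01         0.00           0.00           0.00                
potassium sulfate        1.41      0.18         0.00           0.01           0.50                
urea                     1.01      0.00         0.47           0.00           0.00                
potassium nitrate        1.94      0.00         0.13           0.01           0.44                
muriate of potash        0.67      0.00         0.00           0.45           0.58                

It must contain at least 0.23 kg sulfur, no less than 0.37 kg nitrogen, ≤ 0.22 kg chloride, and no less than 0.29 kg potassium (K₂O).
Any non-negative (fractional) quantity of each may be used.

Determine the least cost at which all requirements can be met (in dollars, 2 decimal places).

Set it up as a linear program. Let x1 = kg of triple superphosphate, x2 = kg of potassium sulfate, x3 = kg of urea, x4 = kg of potassium nitrate, x5 = kg of muriate of potash.
Minimize 0.95x1 + 1.41x2 + 1.01x3 + 1.94x4 + 0.67x5 subject to:
  0.01x1 + 0.18x2 ≥ 0.23   (sulfur)
  0.47x3 + 0.13x4 ≥ 0.37   (nitrogen)
  0.01x2 + 0.01x4 + 0.45x5 ≤ 0.22   (chloride)
  0.5x2 + 0.44x4 + 0.58x5 ≥ 0.29   (potassium (K₂O))
  x1, x2, x3, x4, x5 ≥ 0.
The optimal basis is {potassium sulfate, urea}; triple superphosphate, potassium nitrate, muriate of potash drop out. There the sulfur and nitrogen constraints are tight.
Optimal quantities: potassium sulfate = 1.278 kg, urea = 0.7872 kg.
Objective = 1.41·1.278 + 1.01·0.7872 = 2.5971.

$2.60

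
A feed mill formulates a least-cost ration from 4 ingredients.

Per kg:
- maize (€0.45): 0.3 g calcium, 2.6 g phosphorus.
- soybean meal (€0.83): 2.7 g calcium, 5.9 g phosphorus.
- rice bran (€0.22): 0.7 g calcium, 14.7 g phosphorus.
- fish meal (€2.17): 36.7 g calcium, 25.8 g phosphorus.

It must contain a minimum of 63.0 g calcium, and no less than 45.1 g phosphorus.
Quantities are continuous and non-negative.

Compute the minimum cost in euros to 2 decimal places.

Let x1 = kg of maize, x2 = kg of soybean meal, x3 = kg of rice bran, x4 = kg of fish meal.
Minimize 0.45x1 + 0.83x2 + 0.22x3 + 2.17x4 s.t.:
  0.3x1 + 2.7x2 + 0.7x3 + 36.7x4 ≥ 63   (calcium)
  2.6x1 + 5.9x2 + 14.7x3 + 25.8x4 ≥ 45.1   (phosphorus)
  x1, x2, x3, x4 ≥ 0.
The cheapest feasible vertex uses only rice bran, fish meal; maize, soybean meal are not used. The calcium and phosphorus requirements are met with equality.
Optimal quantities: rice bran = 0.05709 kg, fish meal = 1.716 kg.
Hence cost = 0.22·0.05709 + 2.17·1.716 = €3.7363.

€3.74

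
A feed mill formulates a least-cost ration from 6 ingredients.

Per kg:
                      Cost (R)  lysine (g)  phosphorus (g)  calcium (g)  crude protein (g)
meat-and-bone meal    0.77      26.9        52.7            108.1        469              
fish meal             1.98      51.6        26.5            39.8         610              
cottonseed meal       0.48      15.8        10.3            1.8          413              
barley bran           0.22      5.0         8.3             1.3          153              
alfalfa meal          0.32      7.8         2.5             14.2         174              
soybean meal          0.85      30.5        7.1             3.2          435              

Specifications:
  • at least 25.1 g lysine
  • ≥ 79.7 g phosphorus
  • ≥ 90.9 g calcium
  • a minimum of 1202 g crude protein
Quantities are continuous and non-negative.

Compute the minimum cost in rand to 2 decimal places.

R1.67

This is a linear program. Let x1 = kg of meat-and-bone meal, x2 = kg of fish meal, x3 = kg of cottonseed meal, x4 = kg of barley bran, x5 = kg of alfalfa meal, x6 = kg of soybean meal.
Minimize 0.77x1 + 1.98x2 + 0.48x3 + 0.22x4 + 0.32x5 + 0.85x6 subject to:
  26.9x1 + 51.6x2 + 15.8x3 + 5x4 + 7.8x5 + 30.5x6 ≥ 25.1   (lysine)
  52.7x1 + 26.5x2 + 10.3x3 + 8.3x4 + 2.5x5 + 7.1x6 ≥ 79.7   (phosphorus)
  108.1x1 + 39.8x2 + 1.8x3 + 1.3x4 + 14.2x5 + 3.2x6 ≥ 90.9   (calcium)
  469x1 + 610x2 + 413x3 + 153x4 + 174x5 + 435x6 ≥ 1202   (crude protein)
  x1, x2, x3, x4, x5, x6 ≥ 0.
The optimal basis is {meat-and-bone meal, cottonseed meal}; fish meal, barley bran, alfalfa meal, soybean meal drop out. Binding constraints: phosphorus and crude protein.
That vertex is x1 = 1.213, x3 = 1.533.
Cost = 0.77·1.213 + 0.48·1.533 = 1.6699.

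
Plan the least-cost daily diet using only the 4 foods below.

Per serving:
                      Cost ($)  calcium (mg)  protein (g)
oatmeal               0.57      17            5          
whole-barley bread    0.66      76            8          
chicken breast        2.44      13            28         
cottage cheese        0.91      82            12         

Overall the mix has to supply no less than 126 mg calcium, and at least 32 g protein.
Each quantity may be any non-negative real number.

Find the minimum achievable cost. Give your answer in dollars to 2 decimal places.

Set it up as a linear program. Let x1 = servings of oatmeal, x2 = servings of whole-barley bread, x3 = servings of chicken breast, x4 = servings of cottage cheese.
Minimize 0.57x1 + 0.66x2 + 2.44x3 + 0.91x4 subject to:
  17x1 + 76x2 + 13x3 + 82x4 ≥ 126   (calcium)
  5x1 + 8x2 + 28x3 + 12x4 ≥ 32   (protein)
  x1, x2, x3, x4 ≥ 0.
The cheapest feasible vertex uses only cottage cheese; oatmeal, whole-barley bread, chicken breast are not used. Binding constraint: protein.
Optimal quantities: cottage cheese = 2.667 servings.
Hence cost = 0.91·2.667 = $2.4270.

$2.43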